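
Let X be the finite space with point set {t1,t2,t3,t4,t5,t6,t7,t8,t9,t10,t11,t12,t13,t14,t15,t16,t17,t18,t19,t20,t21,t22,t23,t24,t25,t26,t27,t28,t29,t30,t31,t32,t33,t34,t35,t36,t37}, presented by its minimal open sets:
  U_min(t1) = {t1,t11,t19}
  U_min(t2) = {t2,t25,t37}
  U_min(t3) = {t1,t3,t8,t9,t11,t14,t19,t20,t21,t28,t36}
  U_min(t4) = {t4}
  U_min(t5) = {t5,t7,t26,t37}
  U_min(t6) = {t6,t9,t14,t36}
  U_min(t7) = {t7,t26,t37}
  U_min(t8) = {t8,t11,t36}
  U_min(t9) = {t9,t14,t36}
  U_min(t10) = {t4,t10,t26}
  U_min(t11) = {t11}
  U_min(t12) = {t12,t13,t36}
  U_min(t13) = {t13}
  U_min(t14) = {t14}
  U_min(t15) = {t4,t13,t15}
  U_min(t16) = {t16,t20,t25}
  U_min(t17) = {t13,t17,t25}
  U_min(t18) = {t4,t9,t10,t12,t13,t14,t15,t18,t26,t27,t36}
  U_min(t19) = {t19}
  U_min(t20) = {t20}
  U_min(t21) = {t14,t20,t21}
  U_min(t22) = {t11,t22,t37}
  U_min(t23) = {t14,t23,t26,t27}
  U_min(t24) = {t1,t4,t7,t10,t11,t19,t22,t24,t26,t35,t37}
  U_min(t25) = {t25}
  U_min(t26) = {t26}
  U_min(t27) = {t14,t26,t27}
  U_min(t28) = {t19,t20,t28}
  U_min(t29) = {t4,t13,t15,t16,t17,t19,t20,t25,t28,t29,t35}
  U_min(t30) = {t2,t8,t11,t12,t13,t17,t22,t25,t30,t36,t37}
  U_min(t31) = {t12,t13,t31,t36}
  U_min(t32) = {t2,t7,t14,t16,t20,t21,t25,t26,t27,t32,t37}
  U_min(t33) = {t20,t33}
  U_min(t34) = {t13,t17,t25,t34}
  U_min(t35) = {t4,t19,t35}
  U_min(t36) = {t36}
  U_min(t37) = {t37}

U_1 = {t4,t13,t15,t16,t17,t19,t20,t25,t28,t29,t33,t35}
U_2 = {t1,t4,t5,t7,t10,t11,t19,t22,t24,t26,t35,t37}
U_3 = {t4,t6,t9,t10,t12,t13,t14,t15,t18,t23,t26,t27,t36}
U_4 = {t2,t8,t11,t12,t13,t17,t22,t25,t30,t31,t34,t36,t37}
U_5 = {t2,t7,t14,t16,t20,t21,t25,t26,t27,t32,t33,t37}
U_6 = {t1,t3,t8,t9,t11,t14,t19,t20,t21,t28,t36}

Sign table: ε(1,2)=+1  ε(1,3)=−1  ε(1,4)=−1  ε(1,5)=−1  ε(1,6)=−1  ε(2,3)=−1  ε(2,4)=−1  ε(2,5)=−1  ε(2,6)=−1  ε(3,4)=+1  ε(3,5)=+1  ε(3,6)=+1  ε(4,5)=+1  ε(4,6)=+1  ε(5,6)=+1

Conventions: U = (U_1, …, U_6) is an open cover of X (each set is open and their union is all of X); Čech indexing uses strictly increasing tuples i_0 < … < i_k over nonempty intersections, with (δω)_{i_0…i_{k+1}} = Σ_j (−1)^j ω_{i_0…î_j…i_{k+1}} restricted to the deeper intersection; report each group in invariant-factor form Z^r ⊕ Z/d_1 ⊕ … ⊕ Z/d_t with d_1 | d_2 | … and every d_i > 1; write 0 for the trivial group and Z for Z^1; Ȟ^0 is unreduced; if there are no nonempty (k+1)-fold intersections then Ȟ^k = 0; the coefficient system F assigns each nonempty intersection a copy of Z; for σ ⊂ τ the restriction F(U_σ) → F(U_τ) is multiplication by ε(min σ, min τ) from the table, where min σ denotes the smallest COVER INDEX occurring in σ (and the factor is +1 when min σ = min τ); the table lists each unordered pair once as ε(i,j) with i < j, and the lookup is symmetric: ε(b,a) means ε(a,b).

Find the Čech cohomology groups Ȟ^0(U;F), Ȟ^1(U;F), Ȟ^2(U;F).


nerve simplices:
  U12={t4,t19,t35} U13={t4,t13,t15} U14={t13,t17,t25} U15={t16,t20,t25,t33} U16={t19,t20,t28} U23={t4,t10,t26} U24={t11,t22,t37} U25={t7,t26,t37} U26={t1,t11,t19} U34={t12,t13,t36} U35={t14,t26,t27} U36={t9,t14,t36} U45={t2,t25,t37} U46={t8,t11,t36} U56={t14,t20,t21}
  U123={t4} U126={t19} U134={t13} U145={t25} U156={t20} U235={t26} U245={t37} U246={t11} U346={t36} U356={t14}
C dims 6,15,10; δ0: rk 5, SNF 1^5; δ1: rk 10, SNF 1^9·2
degree 0: 6−5−0 = 1 → Ȟ^0 ≅ Z
degree 1: 15−10−5 = 0 → Ȟ^1 ≅ 0
degree 2: 10−0−10 = 0 plus torsion [2] → Ȟ^2 ≅ Z/2

Ȟ^0(U;F) ≅ Z, Ȟ^1(U;F) ≅ 0, Ȟ^2(U;F) ≅ Z/2


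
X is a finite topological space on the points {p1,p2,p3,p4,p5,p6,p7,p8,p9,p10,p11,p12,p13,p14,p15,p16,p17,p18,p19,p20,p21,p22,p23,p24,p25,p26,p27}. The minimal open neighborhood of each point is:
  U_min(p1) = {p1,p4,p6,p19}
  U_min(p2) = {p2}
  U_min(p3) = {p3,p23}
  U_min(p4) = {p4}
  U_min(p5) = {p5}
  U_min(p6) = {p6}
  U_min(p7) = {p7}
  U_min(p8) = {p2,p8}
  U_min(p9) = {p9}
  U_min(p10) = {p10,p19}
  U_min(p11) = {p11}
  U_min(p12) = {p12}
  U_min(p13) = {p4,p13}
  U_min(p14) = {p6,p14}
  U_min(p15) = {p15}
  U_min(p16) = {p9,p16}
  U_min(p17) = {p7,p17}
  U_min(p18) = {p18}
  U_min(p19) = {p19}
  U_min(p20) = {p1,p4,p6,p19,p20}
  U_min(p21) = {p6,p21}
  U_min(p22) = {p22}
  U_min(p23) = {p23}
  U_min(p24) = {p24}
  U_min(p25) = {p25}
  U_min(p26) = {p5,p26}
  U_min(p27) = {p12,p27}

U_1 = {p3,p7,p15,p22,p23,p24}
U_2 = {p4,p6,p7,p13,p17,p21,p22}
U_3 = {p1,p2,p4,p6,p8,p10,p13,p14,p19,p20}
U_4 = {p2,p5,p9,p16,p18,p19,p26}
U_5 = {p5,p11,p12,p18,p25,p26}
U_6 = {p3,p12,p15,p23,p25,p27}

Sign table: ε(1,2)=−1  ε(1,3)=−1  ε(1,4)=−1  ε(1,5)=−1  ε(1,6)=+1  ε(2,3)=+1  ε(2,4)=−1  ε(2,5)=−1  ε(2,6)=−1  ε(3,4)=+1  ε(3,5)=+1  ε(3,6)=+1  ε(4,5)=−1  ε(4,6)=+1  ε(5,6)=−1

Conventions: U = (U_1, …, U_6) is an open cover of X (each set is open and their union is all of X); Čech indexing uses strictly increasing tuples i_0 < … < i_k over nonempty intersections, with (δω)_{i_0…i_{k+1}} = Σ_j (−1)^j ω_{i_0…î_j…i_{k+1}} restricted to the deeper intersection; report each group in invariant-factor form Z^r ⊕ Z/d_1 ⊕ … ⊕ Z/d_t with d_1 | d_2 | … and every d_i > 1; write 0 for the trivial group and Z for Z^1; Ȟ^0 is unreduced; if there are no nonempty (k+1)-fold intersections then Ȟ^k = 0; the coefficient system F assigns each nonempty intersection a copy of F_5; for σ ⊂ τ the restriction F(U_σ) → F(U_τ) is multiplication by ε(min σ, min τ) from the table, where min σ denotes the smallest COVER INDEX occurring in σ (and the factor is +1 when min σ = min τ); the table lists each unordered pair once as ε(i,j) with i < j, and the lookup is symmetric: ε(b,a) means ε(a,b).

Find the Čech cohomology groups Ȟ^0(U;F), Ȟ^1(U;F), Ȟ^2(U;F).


Ȟ^0 ≅ 0, Ȟ^1 ≅ 0, Ȟ^2 ≅ 0

nerve of the cover:
  U12={p7,p22} U16={p3,p15,p23} U23={p4,p6,p13} U34={p2,p19} U45={p5,p18,p26} U56={p12,p25}
C dims 6,6; δ0: rk_F5 6
Ȟ^0 = (6 − 6) − 0 = 0, so Ȟ^0 ≅ 0
Ȟ^1 = (6 − 0) − 6 = 0, so Ȟ^1 ≅ 0
Ȟ^2 = (0 − 0) − 0 = 0, so Ȟ^2 ≅ 0


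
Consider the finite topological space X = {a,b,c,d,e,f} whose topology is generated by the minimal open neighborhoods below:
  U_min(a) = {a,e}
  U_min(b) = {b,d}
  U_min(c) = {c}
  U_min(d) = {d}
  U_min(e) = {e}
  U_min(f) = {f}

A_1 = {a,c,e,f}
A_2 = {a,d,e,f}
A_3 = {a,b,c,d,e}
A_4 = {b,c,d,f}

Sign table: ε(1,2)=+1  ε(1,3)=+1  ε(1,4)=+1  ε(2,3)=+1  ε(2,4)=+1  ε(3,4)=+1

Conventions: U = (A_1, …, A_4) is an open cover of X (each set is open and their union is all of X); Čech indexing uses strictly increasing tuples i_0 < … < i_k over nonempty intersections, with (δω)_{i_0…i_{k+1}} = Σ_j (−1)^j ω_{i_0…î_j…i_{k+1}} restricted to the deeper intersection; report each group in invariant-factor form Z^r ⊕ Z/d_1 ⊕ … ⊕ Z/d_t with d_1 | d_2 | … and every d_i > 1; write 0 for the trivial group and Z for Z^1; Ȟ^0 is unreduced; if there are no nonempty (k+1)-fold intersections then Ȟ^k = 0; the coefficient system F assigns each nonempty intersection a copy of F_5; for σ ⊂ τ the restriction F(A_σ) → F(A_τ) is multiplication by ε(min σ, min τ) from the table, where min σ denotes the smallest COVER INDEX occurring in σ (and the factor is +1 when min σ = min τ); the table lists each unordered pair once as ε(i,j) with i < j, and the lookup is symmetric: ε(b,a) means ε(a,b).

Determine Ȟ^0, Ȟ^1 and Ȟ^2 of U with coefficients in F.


Ȟ^0(U;F) ≅ Z/5, Ȟ^1(U;F) ≅ 0 and Ȟ^2(U;F) ≅ Z/5

cover nerve:
  A12={a,e,f} A13={a,c,e} A14={c,f} A23={a,d,e} A24={d,f} A34={b,c,d}
  A123={a,e} A124={f} A134={c} A234={d}
C dims 4,6,4; δ0: rk_F5 3; δ1: rk_F5 3
Ȟ^0: (4−3)−0=1 ⇒ Z/5
Ȟ^1: (6−3)−3=0 ⇒ 0
Ȟ^2: (4−0)−3=1 ⇒ Z/5


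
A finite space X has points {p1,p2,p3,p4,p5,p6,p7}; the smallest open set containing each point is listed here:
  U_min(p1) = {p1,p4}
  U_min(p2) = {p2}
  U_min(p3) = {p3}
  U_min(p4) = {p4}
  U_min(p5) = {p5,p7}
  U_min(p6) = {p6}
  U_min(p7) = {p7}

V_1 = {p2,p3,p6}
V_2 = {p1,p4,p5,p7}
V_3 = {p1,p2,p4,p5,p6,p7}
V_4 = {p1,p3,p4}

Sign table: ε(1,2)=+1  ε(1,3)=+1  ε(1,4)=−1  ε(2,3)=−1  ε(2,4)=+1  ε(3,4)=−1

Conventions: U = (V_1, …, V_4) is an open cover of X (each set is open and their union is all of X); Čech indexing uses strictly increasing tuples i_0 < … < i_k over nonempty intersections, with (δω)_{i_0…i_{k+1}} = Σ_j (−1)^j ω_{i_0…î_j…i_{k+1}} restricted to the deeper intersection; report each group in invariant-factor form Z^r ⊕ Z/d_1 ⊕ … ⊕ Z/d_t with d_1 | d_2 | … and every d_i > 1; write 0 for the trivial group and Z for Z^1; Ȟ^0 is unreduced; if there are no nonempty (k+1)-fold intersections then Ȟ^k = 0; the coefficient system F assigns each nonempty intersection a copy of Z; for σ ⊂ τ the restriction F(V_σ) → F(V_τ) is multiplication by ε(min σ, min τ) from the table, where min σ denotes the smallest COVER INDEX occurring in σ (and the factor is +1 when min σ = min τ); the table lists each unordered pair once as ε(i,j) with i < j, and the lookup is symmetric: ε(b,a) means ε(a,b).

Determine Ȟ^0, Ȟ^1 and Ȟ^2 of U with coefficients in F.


Ȟ^0(U;F) ≅ Z, Ȟ^1(U;F) ≅ Z and Ȟ^2(U;F) ≅ 0

nerve of the cover:
  V13={p2,p6} V14={p3} V23={p1,p4,p5,p7} V24={p1,p4} V34={p1,p4}
  V234={p1,p4}
C dims 4,5,1; δ0: rk 3, SNF 1^3; δ1: rk 1, SNF 1^1
Ȟ^0 = (4 − 3) − 0 = 1, so Ȟ^0 ≅ Z
Ȟ^1 = (5 − 1) − 3 = 1, so Ȟ^1 ≅ Z
Ȟ^2 = (1 − 0) − 1 = 0, so Ȟ^2 ≅ 0


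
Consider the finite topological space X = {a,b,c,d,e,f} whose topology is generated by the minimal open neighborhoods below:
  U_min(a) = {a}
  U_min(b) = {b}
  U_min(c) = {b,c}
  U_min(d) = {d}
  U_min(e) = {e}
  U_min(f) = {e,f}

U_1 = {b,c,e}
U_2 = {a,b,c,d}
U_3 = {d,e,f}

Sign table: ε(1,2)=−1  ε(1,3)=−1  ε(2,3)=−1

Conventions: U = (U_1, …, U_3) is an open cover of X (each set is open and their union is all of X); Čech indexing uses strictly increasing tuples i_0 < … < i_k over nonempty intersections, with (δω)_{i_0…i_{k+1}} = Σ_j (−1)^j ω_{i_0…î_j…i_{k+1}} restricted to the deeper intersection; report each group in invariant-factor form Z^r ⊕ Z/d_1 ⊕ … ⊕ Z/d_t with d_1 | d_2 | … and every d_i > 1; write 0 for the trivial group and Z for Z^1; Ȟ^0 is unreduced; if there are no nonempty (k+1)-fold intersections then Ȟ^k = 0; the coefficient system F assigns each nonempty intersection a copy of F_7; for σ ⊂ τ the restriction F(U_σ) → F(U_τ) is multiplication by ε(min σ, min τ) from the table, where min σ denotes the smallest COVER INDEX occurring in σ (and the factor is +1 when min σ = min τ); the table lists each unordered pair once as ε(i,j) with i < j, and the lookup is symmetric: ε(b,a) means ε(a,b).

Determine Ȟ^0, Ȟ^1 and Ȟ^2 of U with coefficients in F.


Ȟ^0 ≅ 0, Ȟ^1 ≅ 0 and Ȟ^2 ≅ 0

intersection data:
  U12={b,c} U13={e} U23={d}
C dims 3,3; δ0: rk_F7 3
Ȟ^0 = (3 − 3) − 0 = 0, so Ȟ^0 ≅ 0
Ȟ^1 = (3 − 0) − 3 = 0, so Ȟ^1 ≅ 0
Ȟ^2 = (0 − 0) − 0 = 0, so Ȟ^2 ≅ 0


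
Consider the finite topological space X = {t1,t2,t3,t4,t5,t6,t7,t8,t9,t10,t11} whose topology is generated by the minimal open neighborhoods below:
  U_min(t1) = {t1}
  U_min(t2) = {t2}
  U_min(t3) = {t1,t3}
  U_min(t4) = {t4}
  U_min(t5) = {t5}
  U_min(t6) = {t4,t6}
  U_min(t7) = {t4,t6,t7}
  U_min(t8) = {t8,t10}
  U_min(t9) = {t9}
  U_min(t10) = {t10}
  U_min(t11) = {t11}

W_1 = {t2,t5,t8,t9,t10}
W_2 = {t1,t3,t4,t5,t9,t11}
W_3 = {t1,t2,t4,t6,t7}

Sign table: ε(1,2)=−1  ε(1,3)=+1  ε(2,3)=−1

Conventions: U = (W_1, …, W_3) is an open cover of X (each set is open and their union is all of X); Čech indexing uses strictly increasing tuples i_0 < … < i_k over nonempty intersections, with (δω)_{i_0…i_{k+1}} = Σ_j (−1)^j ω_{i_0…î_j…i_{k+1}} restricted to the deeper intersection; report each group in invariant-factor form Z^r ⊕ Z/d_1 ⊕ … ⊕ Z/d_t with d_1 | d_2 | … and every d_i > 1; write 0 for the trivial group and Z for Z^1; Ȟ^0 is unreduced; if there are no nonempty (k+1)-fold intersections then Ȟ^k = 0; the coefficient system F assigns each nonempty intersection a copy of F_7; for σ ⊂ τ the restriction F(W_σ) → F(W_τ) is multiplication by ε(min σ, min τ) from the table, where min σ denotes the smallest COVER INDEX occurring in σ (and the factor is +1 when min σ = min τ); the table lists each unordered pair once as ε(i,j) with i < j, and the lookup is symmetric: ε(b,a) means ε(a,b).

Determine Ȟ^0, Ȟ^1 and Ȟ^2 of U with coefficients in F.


intersection data:
  W12={t5,t9} W13={t2} W23={t1,t4}
C dims 3,3; δ0: rk_F7 2
Ȟ^0 = (3 − 2) − 0 = 1, so Ȟ^0 ≅ Z/7
Ȟ^1 = (3 − 0) − 2 = 1, so Ȟ^1 ≅ Z/7
Ȟ^2 = (0 − 0) − 0 = 0, so Ȟ^2 ≅ 0

Ȟ^0 ≅ Z/7; Ȟ^1 ≅ Z/7; Ȟ^2 ≅ 0


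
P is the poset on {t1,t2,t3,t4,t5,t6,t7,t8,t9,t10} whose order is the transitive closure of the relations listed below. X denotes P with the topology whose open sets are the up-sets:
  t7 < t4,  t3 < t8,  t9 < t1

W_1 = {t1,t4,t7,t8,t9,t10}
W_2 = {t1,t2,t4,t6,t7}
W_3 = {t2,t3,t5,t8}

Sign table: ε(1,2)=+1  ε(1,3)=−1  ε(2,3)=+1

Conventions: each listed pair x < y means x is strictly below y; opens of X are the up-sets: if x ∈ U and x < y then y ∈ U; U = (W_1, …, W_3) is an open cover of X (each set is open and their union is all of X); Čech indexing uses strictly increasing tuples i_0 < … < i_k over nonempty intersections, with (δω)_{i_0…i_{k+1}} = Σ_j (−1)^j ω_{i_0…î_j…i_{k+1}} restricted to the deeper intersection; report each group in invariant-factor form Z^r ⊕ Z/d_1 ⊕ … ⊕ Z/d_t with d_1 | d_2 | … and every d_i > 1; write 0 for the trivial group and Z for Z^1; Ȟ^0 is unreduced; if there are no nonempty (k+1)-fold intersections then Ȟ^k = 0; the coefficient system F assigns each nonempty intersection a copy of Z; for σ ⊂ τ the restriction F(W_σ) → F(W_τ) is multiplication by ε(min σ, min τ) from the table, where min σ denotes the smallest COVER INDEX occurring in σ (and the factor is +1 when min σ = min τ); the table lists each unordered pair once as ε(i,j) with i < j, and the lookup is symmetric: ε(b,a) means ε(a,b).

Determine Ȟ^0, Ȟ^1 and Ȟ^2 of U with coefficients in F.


Ȟ^0(U;F) ≅ 0,  Ȟ^1(U;F) ≅ Z/2,  Ȟ^2(U;F) ≅ 0

cover nerve:
  W12={t1,t4,t7} W13={t8} W23={t2}
C dims 3,3; δ0: rk 3, SNF 1^2·2
Ȟ^0: (3−3)−0=0 ⇒ 0
Ȟ^1: (3−0)−3=0 plus torsion [2] ⇒ Z/2
Ȟ^2: (0−0)−0=0 ⇒ 0


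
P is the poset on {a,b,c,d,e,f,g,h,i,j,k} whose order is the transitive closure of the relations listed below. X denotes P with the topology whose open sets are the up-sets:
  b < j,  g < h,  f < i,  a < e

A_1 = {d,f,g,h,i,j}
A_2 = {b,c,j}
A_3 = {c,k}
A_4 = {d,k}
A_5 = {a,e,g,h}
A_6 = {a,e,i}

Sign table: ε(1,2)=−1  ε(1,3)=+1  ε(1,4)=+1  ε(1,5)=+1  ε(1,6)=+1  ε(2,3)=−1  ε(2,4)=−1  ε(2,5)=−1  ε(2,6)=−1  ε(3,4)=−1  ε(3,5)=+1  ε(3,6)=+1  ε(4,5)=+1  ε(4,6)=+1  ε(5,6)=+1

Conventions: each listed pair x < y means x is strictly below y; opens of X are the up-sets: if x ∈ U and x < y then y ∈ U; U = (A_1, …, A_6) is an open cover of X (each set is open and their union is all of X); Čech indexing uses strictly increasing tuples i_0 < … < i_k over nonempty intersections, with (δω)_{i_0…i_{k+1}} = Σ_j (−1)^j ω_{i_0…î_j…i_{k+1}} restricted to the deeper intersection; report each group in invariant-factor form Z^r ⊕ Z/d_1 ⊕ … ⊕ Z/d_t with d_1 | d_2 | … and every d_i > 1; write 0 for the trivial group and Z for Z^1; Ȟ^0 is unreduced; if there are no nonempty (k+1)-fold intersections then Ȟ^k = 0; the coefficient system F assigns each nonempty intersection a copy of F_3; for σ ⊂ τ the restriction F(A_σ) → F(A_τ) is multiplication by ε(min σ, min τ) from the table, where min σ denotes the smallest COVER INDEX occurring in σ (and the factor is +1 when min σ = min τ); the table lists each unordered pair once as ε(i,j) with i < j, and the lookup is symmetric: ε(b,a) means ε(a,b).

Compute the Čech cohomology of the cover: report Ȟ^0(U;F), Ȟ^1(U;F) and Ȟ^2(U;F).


nerve of the cover:
  A12={j} A14={d} A15={g,h} A16={i} A23={c} A34={k} A56={a,e}
C dims 6,7; δ0: rk_F3 6
Ȟ^0 = (6 − 6) − 0 = 0, so Ȟ^0 ≅ 0
Ȟ^1 = (7 − 0) − 6 = 1, so Ȟ^1 ≅ Z/3
Ȟ^2 = (0 − 0) − 0 = 0, so Ȟ^2 ≅ 0

Ȟ^0 ≅ 0, Ȟ^1 ≅ Z/3, Ȟ^2 ≅ 0


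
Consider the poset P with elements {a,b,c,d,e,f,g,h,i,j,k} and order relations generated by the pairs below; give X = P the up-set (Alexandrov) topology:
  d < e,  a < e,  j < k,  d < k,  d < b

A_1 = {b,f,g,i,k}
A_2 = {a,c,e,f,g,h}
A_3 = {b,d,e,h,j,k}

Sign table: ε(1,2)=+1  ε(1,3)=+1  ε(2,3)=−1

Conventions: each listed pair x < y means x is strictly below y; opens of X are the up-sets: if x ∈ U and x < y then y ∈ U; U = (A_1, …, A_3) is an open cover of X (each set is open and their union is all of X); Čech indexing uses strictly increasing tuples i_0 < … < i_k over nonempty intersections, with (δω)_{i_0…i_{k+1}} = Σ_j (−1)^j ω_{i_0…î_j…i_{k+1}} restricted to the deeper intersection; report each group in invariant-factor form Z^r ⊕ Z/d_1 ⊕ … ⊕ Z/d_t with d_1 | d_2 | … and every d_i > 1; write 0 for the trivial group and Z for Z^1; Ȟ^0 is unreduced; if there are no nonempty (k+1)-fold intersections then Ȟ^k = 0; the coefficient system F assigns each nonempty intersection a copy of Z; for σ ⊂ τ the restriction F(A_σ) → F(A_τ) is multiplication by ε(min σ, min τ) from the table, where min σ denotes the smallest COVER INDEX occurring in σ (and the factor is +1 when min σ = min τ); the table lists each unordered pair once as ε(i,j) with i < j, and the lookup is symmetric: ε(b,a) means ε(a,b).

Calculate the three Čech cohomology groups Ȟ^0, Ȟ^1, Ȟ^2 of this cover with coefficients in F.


Ȟ^0 ≅ 0, Ȟ^1 ≅ Z/2, Ȟ^2 ≅ 0

nonempty intersections:
  A12={f,g} A13={b,k} A23={e,h}
C dims 3,3; δ0: rk 3, SNF 1^2·2
Ȟ^0: (3−3)−0=0 ⇒ 0
Ȟ^1: (3−0)−3=0 plus torsion [2] ⇒ Z/2
Ȟ^2: (0−0)−0=0 ⇒ 0


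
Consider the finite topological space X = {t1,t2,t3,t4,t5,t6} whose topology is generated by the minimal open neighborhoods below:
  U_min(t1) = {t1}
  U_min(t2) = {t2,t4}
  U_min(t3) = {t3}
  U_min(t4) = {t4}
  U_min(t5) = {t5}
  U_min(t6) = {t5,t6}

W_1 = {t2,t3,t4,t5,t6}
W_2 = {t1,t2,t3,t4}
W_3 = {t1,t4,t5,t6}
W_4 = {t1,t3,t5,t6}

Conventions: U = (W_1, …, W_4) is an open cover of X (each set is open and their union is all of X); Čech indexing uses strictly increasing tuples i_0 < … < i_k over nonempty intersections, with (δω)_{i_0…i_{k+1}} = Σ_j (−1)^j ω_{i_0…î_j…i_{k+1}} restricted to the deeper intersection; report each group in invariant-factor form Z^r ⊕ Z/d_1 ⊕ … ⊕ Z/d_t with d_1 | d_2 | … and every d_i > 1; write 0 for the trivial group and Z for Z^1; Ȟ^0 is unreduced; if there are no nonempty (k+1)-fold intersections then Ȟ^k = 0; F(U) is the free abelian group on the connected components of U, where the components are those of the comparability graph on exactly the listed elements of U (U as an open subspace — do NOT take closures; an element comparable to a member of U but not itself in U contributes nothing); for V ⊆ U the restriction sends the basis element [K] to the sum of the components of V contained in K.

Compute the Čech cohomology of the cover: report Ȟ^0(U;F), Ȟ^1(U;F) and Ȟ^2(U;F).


Ȟ^0 ≅ Z^4,  Ȟ^1 ≅ 0,  Ȟ^2 ≅ 0

nerve of the cover:
  W12={t2,t3,t4} W13={t4,t5,t6} W14={t3,t5,t6} W23={t1,t4} W24={t1,t3} W34={t1,t5,t6}
  W123={t4} W124={t3} W134={t5,t6} W234={t1}
components per intersection:
  W1: {t2,t4} {t3} {t5,t6}
  W2: {t1} {t2,t4} {t3}
  W3: {t1} {t4} {t5,t6}
  W4: {t1} {t3} {t5,t6}
  W12: {t2,t4} {t3}
  W13: {t4} {t5,t6}
  W14: {t3} {t5,t6}
  W23: {t1} {t4}
  W24: {t1} {t3}
  W34: {t1} {t5,t6}
  W123: {t4}
  W124: {t3}
  W134: {t5,t6}
  W234: {t1}
C dims 12,12,4; δ0: rk 8, SNF 1^8; δ1: rk 4, SNF 1^4
Ȟ^0 = (12 − 8) − 0 = 4, so Ȟ^0 ≅ Z^4
Ȟ^1 = (12 − 4) − 8 = 0, so Ȟ^1 ≅ 0
Ȟ^2 = (4 − 0) − 4 = 0, so Ȟ^2 ≅ 0


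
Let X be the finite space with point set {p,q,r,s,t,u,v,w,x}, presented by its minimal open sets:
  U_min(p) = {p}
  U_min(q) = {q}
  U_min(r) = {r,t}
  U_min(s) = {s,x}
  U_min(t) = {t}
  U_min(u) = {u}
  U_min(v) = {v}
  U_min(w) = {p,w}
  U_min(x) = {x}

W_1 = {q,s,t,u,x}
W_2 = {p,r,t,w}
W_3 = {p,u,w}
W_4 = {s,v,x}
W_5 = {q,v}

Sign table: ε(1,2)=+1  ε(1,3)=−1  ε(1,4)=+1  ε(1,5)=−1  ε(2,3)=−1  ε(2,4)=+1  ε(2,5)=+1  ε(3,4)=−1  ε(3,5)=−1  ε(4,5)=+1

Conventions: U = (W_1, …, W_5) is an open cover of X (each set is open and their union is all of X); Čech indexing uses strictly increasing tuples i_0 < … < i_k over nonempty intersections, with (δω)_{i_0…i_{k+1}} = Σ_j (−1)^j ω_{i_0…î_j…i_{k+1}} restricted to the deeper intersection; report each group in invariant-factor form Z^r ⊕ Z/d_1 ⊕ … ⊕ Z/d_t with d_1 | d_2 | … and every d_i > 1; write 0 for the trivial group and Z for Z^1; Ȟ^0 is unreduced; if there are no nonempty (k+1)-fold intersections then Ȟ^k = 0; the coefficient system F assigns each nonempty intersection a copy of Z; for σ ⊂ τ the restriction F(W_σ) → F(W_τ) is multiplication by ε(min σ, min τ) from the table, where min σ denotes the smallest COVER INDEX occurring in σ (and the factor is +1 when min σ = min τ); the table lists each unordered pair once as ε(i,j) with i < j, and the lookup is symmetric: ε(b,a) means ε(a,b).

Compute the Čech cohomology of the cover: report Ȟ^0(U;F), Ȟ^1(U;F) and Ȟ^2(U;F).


Ȟ^0(U;F) ≅ 0, Ȟ^1(U;F) ≅ Z ⊕ Z/2, Ȟ^2(U;F) ≅ 0

nerve simplices:
  W12={t} W13={u} W14={s,x} W15={q} W23={p,w} W45={v}
C dims 5,6; δ0: rk 5, SNF 1^4·2
degree 0: 5−5−0 = 0 → Ȟ^0 ≅ 0
degree 1: 6−0−5 = 1 plus torsion [2] → Ȟ^1 ≅ Z ⊕ Z/2
degree 2: 0−0−0 = 0 → Ȟ^2 ≅ 0


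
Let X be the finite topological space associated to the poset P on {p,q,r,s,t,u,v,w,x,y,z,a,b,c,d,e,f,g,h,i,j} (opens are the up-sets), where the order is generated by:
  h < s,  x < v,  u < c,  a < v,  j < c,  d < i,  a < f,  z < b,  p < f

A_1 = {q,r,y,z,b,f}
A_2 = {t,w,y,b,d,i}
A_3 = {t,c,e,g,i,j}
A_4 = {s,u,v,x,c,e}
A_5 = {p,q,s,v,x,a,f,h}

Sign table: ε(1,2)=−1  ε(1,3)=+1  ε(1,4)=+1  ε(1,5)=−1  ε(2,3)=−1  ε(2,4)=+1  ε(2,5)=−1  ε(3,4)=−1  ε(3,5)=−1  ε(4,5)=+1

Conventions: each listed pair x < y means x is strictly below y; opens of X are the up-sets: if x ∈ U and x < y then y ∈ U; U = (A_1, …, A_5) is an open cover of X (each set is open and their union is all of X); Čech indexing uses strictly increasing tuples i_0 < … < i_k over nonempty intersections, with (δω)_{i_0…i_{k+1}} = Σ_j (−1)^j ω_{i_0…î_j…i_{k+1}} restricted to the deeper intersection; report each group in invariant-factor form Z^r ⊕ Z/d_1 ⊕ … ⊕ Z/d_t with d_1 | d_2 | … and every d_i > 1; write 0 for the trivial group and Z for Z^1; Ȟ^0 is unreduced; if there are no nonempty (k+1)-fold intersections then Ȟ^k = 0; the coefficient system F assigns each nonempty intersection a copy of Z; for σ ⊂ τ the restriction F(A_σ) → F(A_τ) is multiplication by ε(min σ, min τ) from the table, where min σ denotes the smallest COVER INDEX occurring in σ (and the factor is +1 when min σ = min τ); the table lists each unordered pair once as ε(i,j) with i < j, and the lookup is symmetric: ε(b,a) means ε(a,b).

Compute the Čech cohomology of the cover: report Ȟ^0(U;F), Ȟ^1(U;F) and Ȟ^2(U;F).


nerve of the cover:
  A12={y,b} A15={q,f} A23={t,i} A34={c,e} A45={s,v,x}
C dims 5,5; δ0: rk 4, SNF 1^4
Ȟ^0 = (5 − 4) − 0 = 1, so Ȟ^0 ≅ Z
Ȟ^1 = (5 − 0) − 4 = 1, so Ȟ^1 ≅ Z
Ȟ^2 = (0 − 0) − 0 = 0, so Ȟ^2 ≅ 0

Ȟ^0 ≅ Z,  Ȟ^1 ≅ Z,  Ȟ^2 ≅ 0


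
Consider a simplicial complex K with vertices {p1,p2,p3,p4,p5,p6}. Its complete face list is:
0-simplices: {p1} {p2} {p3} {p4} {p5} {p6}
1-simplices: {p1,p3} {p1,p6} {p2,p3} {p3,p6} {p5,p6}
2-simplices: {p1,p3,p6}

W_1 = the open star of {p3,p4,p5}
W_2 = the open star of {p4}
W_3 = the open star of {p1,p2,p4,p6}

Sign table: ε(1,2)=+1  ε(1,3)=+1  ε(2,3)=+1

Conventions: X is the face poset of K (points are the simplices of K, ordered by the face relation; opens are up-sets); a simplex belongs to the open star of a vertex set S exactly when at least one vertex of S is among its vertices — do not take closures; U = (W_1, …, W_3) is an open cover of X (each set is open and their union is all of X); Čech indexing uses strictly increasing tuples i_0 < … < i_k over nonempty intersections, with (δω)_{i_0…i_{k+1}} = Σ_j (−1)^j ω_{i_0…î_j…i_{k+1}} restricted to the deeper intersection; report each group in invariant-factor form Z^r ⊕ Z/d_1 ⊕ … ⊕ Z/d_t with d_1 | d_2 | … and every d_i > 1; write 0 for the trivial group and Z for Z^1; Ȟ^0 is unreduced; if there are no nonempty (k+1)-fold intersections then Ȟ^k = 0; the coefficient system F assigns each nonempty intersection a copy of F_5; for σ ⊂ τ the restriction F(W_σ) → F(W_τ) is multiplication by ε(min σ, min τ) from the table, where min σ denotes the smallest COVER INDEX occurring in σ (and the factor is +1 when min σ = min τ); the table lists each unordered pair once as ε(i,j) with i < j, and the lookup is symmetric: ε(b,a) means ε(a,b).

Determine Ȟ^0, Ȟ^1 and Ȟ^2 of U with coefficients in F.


Ȟ^0(U;F) ≅ Z/5; Ȟ^1(U;F) ≅ 0; Ȟ^2(U;F) ≅ 0

nerve simplices:
  W1={{p3},{p4},{p5},{p1,p3},{p2,p3},{p3,p6},{p5,p6},{p1,p3,p6}} W2={{p4}} W3={{p1},{p2},{p4},{p6},{p1,p3},{p1,p6},{p2,p3},{p3,p6},{p5,p6},{p1,p3,p6}}
  W12={{p4}} W13={{p4},{p1,p3},{p2,p3},{p3,p6},{p5,p6},{p1,p3,p6}} W23={{p4}}
  W123={{p4}}
C dims 3,3,1; δ0: rk_F5 2; δ1: rk_F5 1
degree 0: 3−2−0 = 1 → Ȟ^0 ≅ Z/5
degree 1: 3−1−2 = 0 → Ȟ^1 ≅ 0
degree 2: 1−0−1 = 0 → Ȟ^2 ≅ 0


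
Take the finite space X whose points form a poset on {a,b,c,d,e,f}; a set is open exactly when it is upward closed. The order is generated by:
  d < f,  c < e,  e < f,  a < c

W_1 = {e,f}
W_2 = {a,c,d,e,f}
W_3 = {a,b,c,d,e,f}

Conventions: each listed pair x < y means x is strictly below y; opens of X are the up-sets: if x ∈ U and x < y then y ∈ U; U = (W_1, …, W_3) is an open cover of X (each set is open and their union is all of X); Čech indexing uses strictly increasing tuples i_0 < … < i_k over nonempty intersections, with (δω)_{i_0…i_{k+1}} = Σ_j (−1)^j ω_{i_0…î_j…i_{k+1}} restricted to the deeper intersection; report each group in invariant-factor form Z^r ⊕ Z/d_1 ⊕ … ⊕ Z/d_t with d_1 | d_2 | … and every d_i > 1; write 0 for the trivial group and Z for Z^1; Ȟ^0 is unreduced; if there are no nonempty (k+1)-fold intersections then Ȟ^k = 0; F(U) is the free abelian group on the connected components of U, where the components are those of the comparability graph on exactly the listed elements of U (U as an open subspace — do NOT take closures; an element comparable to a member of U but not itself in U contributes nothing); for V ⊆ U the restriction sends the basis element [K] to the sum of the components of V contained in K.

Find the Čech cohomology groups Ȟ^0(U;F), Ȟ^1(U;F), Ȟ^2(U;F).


nerve of the cover:
  W12={e,f} W13={e,f} W23={a,c,d,e,f}
  W123={e,f}
components per intersection:
  W1: {e,f}
  W2: {a,c,d,e,f}
  W3: {a,c,d,e,f} {b}
  W12: {e,f}
  W13: {e,f}
  W23: {a,c,d,e,f}
  W123: {e,f}
C dims 4,3,1; δ0: rk 2, SNF 1^2; δ1: rk 1, SNF 1^1
Ȟ^0 = (4 − 2) − 0 = 2, so Ȟ^0 ≅ Z^2
Ȟ^1 = (3 − 1) − 2 = 0, so Ȟ^1 ≅ 0
Ȟ^2 = (1 − 0) − 1 = 0, so Ȟ^2 ≅ 0

Ȟ^0(U;F) ≅ Z^2; Ȟ^1(U;F) ≅ 0; Ȟ^2(U;F) ≅ 0


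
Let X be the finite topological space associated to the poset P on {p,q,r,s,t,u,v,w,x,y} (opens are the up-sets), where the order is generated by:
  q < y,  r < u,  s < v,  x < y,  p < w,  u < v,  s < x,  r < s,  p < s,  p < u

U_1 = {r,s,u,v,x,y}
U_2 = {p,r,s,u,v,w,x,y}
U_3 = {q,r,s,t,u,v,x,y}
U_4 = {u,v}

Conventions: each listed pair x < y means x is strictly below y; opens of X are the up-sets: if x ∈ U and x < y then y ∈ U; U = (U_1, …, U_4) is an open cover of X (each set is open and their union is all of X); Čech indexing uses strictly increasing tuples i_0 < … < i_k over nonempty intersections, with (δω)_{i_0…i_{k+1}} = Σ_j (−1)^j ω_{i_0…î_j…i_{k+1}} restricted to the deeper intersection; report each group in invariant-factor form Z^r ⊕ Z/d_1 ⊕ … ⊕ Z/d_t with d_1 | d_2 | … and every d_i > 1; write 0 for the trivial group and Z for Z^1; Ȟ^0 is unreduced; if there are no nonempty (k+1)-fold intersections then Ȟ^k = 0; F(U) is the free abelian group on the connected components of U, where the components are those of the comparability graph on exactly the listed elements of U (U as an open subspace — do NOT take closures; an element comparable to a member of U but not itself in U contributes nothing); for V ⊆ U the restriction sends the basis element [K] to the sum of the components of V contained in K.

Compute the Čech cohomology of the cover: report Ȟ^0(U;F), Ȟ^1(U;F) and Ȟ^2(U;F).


Ȟ^0 ≅ Z^2, Ȟ^1 ≅ 0, Ȟ^2 ≅ 0

nerve of the cover:
  U12={r,s,u,v,x,y} U13={r,s,u,v,x,y} U14={u,v} U23={r,s,u,v,x,y} U24={u,v} U34={u,v}
  U123={r,s,u,v,x,y} U124={u,v} U134={u,v} U234={u,v}
  U1234={u,v}
components per intersection:
  U1: {r,s,u,v,x,y}
  U2: {p,r,s,u,v,w,x,y}
  U3: {q,r,s,u,v,x,y} {t}
  U4: {u,v}
  U12: {r,s,u,v,x,y}
  U13: {r,s,u,v,x,y}
  U14: {u,v}
  U23: {r,s,u,v,x,y}
  U24: {u,v}
  U34: {u,v}
  U123: {r,s,u,v,x,y}
  U124: {u,v}
  U134: {u,v}
  U234: {u,v}
  U1234: {u,v}
C dims 5,6,4,1; δ0: rk 3, SNF 1^3; δ1: rk 3, SNF 1^3; δ2: rk 1, SNF 1^1
Ȟ^0 = (5 − 3) − 0 = 2, so Ȟ^0 ≅ Z^2
Ȟ^1 = (6 − 3) − 3 = 0, so Ȟ^1 ≅ 0
Ȟ^2 = (4 − 1) − 3 = 0, so Ȟ^2 ≅ 0


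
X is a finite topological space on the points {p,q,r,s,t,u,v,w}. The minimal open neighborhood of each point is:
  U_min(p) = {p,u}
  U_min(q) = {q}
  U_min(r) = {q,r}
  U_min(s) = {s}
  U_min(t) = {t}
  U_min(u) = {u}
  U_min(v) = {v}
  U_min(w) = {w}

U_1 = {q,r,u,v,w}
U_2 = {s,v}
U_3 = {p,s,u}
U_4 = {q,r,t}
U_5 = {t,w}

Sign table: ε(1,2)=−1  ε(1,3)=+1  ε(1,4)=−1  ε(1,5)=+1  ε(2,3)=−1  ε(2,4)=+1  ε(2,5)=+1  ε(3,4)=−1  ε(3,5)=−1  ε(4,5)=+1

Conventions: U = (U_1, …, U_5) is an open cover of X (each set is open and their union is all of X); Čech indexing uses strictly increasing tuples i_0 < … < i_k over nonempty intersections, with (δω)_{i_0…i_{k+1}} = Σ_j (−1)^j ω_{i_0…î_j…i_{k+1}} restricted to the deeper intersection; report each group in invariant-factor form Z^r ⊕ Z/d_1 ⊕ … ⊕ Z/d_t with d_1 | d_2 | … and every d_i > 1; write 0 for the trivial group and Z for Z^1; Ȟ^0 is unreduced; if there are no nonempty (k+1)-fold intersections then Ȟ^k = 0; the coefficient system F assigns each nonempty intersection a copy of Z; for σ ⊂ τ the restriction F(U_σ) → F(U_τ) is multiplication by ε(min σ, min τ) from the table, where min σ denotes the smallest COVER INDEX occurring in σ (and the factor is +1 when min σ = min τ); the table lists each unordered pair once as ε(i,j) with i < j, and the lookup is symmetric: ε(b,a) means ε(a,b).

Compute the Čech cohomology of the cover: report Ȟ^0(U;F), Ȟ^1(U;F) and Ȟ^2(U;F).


Ȟ^0 = 0, Ȟ^1 = Z ⊕ Z/2, Ȟ^2 = 0

nerve of the cover:
  U12={v} U13={u} U14={q,r} U15={w} U23={s} U45={t}
C dims 5,6; δ0: rk 5, SNF 1^4·2
Ȟ^0 = (5 − 5) − 0 = 0, so Ȟ^0 ≅ 0
Ȟ^1 = (6 − 0) − 5 = 1 plus torsion [2], so Ȟ^1 ≅ Z ⊕ Z/2
Ȟ^2 = (0 − 0) − 0 = 0, so Ȟ^2 ≅ 0


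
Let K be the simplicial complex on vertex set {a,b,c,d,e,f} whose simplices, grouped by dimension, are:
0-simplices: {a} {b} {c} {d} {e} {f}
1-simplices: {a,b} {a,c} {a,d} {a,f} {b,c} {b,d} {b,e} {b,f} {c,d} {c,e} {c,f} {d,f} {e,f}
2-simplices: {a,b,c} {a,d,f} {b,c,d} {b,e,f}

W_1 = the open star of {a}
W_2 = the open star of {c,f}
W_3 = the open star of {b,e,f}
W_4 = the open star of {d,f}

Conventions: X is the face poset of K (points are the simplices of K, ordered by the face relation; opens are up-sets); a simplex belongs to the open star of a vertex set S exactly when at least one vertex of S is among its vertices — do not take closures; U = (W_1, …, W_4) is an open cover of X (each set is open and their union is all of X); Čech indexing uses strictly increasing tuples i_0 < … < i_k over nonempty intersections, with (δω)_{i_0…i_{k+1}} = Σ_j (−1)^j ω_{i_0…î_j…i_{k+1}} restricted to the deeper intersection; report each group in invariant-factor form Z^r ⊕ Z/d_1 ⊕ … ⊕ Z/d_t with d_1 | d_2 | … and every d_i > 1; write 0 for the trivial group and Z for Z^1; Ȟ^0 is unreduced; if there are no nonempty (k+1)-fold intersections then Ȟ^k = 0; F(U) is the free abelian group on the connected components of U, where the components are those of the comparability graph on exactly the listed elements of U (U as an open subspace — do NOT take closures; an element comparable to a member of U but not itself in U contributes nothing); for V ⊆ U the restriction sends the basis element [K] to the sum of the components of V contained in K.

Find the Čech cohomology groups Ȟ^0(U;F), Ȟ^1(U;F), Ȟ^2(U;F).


nonempty overlaps:
  W1={{a},{a,b},{a,c},{a,d},{a,f},{a,b,c},{a,d,f}} W2={{c},{f},{a,c},{a,f},{b,c},{b,f},{c,d},{c,e},{c,f},{d,f},{e,f},{a,b,c},{a,d,f},{b,c,d},{b,e,f}} W3={{b},{e},{f},{a,b},{a,f},{b,c},{b,d},{b,e},{b,f},{c,e},{c,f},{d,f},{e,f},{a,b,c},{a,d,f},{b,c,d},{b,e,f}} W4={{d},{f},{a,d},{a,f},{b,d},{b,f},{c,d},{c,f},{d,f},{e,f},{a,d,f},{b,c,d},{b,e,f}}
  W12={{a,c},{a,f},{a,b,c},{a,d,f}} W13={{a,b},{a,f},{a,b,c},{a,d,f}} W14={{a,d},{a,f},{a,d,f}} W23={{f},{a,f},{b,c},{b,f},{c,e},{c,f},{d,f},{e,f},{a,b,c},{a,d,f},{b,c,d},{b,e,f}} W24={{f},{a,f},{b,f},{c,d},{c,f},{d,f},{e,f},{a,d,f},{b,c,d},{b,e,f}} W34={{f},{a,f},{b,d},{b,f},{c,f},{d,f},{e,f},{a,d,f},{b,c,d},{b,e,f}}
  W123={{a,f},{a,b,c},{a,d,f}} W124={{a,f},{a,d,f}} W134={{a,f},{a,d,f}} W234={{f},{a,f},{b,f},{c,f},{d,f},{e,f},{a,d,f},{b,c,d},{b,e,f}}
  W1234={{a,f},{a,d,f}}
components per intersection:
  W1: {{a},{a,b},{a,c},{a,d},{a,f},{a,b,c},{a,d,f}}
  W2: {{c},{f},{a,c},{a,f},{b,c},{b,f},{c,d},{c,e},{c,f},{d,f},{e,f},{a,b,c},{a,d,f},{b,c,d},{b,e,f}}
  W3: {{b},{e},{f},{a,b},{a,f},{b,c},{b,d},{b,e},{b,f},{c,e},{c,f},{d,f},{e,f},{a,b,c},{a,d,f},{b,c,d},{b,e,f}}
  W4: {{d},{f},{a,d},{a,f},{b,d},{b,f},{c,d},{c,f},{d,f},{e,f},{a,d,f},{b,c,d},{b,e,f}}
  W12: {{a,c},{a,b,c}} {{a,f},{a,d,f}}
  W13: {{a,b},{a,b,c}} {{a,f},{a,d,f}}
  W14: {{a,d},{a,f},{a,d,f}}
  W23: {{f},{a,f},{b,f},{c,f},{d,f},{e,f},{a,d,f},{b,e,f}} {{b,c},{a,b,c},{b,c,d}} {{c,e}}
  W24: {{f},{a,f},{b,f},{c,f},{d,f},{e,f},{a,d,f},{b,e,f}} {{c,d},{b,c,d}}
  W34: {{f},{a,f},{b,f},{c,f},{d,f},{e,f},{a,d,f},{b,e,f}} {{b,d},{b,c,d}}
  W123: {{a,f},{a,d,f}} {{a,b,c}}
  W124: {{a,f},{a,d,f}}
  W134: {{a,f},{a,d,f}}
  W234: {{f},{a,f},{b,f},{c,f},{d,f},{e,f},{a,d,f},{b,e,f}} {{b,c,d}}
  W1234: {{a,f},{a,d,f}}
C dims 4,12,6,1; δ0: rk 3, SNF 1^3; δ1: rk 5, SNF 1^5; δ2: rk 1, SNF 1^1
degree 0: 4−3−0 = 1 → Ȟ^0 ≅ Z
degree 1: 12−5−3 = 4 → Ȟ^1 ≅ Z^4
degree 2: 6−1−5 = 0 → Ȟ^2 ≅ 0

Ȟ^0 ≅ Z; Ȟ^1 ≅ Z^4; Ȟ^2 ≅ 0


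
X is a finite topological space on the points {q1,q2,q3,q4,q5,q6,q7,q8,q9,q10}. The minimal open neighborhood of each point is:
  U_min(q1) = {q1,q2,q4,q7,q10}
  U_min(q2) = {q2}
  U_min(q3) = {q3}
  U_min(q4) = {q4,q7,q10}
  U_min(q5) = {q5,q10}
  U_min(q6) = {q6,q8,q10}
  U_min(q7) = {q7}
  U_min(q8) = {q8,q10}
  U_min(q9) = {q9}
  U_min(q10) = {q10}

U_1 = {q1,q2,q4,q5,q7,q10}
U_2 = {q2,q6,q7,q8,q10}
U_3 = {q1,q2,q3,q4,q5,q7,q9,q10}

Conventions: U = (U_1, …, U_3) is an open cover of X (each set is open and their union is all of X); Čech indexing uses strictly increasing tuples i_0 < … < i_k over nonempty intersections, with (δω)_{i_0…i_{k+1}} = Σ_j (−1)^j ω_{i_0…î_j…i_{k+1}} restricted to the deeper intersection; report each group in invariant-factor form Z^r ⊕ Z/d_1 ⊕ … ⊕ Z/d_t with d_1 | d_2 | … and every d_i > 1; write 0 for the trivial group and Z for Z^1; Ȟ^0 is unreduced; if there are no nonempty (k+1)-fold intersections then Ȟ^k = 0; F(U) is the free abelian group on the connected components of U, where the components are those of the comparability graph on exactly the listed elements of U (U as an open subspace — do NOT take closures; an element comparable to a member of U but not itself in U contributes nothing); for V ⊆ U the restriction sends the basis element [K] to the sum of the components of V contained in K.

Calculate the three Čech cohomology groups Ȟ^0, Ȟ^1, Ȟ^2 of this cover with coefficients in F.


nerve of the cover:
  U12={q2,q7,q10} U13={q1,q2,q4,q5,q7,q10} U23={q2,q7,q10}
  U123={q2,q7,q10}
components per intersection:
  U1: {q1,q2,q4,q5,q7,q10}
  U2: {q2} {q6,q8,q10} {q7}
  U3: {q1,q2,q4,q5,q7,q10} {q3} {q9}
  U12: {q2} {q7} {q10}
  U13: {q1,q2,q4,q5,q7,q10}
  U23: {q2} {q7} {q10}
  U123: {q2} {q7} {q10}
C dims 7,7,3; δ0: rk 4, SNF 1^4; δ1: rk 3, SNF 1^3
Ȟ^0 = (7 − 4) − 0 = 3, so Ȟ^0 ≅ Z^3
Ȟ^1 = (7 − 3) − 4 = 0, so Ȟ^1 ≅ 0
Ȟ^2 = (3 − 0) − 3 = 0, so Ȟ^2 ≅ 0

Ȟ^0 ≅ Z^3; Ȟ^1 ≅ 0; Ȟ^2 ≅ 0


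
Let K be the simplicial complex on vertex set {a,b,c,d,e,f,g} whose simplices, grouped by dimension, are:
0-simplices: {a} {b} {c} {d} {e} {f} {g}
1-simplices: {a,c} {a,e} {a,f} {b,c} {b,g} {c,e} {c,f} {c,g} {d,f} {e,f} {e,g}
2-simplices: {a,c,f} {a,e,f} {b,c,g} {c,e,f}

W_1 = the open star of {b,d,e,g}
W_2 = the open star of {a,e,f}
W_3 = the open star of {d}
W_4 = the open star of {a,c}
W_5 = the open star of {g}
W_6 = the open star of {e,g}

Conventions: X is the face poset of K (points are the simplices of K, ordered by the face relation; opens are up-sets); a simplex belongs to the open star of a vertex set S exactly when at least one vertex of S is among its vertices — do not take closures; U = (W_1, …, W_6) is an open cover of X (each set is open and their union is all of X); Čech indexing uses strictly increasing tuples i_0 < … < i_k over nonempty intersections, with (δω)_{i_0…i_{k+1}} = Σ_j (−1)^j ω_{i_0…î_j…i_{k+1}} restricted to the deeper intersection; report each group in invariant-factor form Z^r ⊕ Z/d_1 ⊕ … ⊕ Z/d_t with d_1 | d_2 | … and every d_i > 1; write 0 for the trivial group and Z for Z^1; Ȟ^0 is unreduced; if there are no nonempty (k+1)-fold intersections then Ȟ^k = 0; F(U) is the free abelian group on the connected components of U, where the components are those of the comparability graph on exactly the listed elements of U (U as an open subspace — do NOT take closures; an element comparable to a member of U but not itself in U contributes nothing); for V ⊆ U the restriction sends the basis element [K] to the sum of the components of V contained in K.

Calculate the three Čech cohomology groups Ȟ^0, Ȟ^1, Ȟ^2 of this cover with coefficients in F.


intersection data:
  W1={{b},{d},{e},{g},{a,e},{b,c},{b,g},{c,e},{c,g},{d,f},{e,f},{e,g},{a,e,f},{b,c,g},{c,e,f}} W2={{a},{e},{f},{a,c},{a,e},{a,f},{c,e},{c,f},{d,f},{e,f},{e,g},{a,c,f},{a,e,f},{c,e,f}} W3={{d},{d,f}} W4={{a},{c},{a,c},{a,e},{a,f},{b,c},{c,e},{c,f},{c,g},{a,c,f},{a,e,f},{b,c,g},{c,e,f}} W5={{g},{b,g},{c,g},{e,g},{b,c,g}} W6={{e},{g},{a,e},{b,g},{c,e},{c,g},{e,f},{e,g},{a,e,f},{b,c,g},{c,e,f}}
  W12={{e},{a,e},{c,e},{d,f},{e,f},{e,g},{a,e,f},{c,e,f}} W13={{d},{d,f}} W14={{a,e},{b,c},{c,e},{c,g},{a,e,f},{b,c,g},{c,e,f}} W15={{g},{b,g},{c,g},{e,g},{b,c,g}} W16={{e},{g},{a,e},{b,g},{c,e},{c,g},{e,f},{e,g},{a,e,f},{b,c,g},{c,e,f}} W23={{d,f}} W24={{a},{a,c},{a,e},{a,f},{c,e},{c,f},{a,c,f},{a,e,f},{c,e,f}} W25={{e,g}} W26={{e},{a,e},{c,e},{e,f},{e,g},{a,e,f},{c,e,f}} W45={{c,g},{b,c,g}} W46={{a,e},{c,e},{c,g},{a,e,f},{b,c,g},{c,e,f}} W56={{g},{b,g},{c,g},{e,g},{b,c,g}}
  W123={{d,f}} W124={{a,e},{c,e},{a,e,f},{c,e,f}} W125={{e,g}} W126={{e},{a,e},{c,e},{e,f},{e,g},{a,e,f},{c,e,f}} W145={{c,g},{b,c,g}} W146={{a,e},{c,e},{c,g},{a,e,f},{b,c,g},{c,e,f}} W156={{g},{b,g},{c,g},{e,g},{b,c,g}} W246={{a,e},{c,e},{a,e,f},{c,e,f}} W256={{e,g}} W456={{c,g},{b,c,g}}
  W1246={{a,e},{c,e},{a,e,f},{c,e,f}} W1256={{e,g}} W1456={{c,g},{b,c,g}}
components per intersection:
  W1: {{b},{e},{g},{a,e},{b,c},{b,g},{c,e},{c,g},{e,f},{e,g},{a,e,f},{b,c,g},{c,e,f}} {{d},{d,f}}
  W2: {{a},{e},{f},{a,c},{a,e},{a,f},{c,e},{c,f},{d,f},{e,f},{e,g},{a,c,f},{a,e,f},{c,e,f}}
  W3: {{d},{d,f}}
  W4: {{a},{c},{a,c},{a,e},{a,f},{b,c},{c,e},{c,f},{c,g},{a,c,f},{a,e,f},{b,c,g},{c,e,f}}
  W5: {{g},{b,g},{c,g},{e,g},{b,c,g}}
  W6: {{e},{g},{a,e},{b,g},{c,e},{c,g},{e,f},{e,g},{a,e,f},{b,c,g},{c,e,f}}
  W12: {{e},{a,e},{c,e},{e,f},{e,g},{a,e,f},{c,e,f}} {{d,f}}
  W13: {{d},{d,f}}
  W14: {{a,e},{a,e,f}} {{b,c},{c,g},{b,c,g}} {{c,e},{c,e,f}}
  W15: {{g},{b,g},{c,g},{e,g},{b,c,g}}
  W16: {{e},{g},{a,e},{b,g},{c,e},{c,g},{e,f},{e,g},{a,e,f},{b,c,g},{c,e,f}}
  W23: {{d,f}}
  W24: {{a},{a,c},{a,e},{a,f},{c,e},{c,f},{a,c,f},{a,e,f},{c,e,f}}
  W25: {{e,g}}
  W26: {{e},{a,e},{c,e},{e,f},{e,g},{a,e,f},{c,e,f}}
  W45: {{c,g},{b,c,g}}
  W46: {{a,e},{a,e,f}} {{c,e},{c,e,f}} {{c,g},{b,c,g}}
  W56: {{g},{b,g},{c,g},{e,g},{b,c,g}}
  W123: {{d,f}}
  W124: {{a,e},{a,e,f}} {{c,e},{c,e,f}}
  W125: {{e,g}}
  W126: {{e},{a,e},{c,e},{e,f},{e,g},{a,e,f},{c,e,f}}
  W145: {{c,g},{b,c,g}}
  W146: {{a,e},{a,e,f}} {{c,e},{c,e,f}} {{c,g},{b,c,g}}
  W156: {{g},{b,g},{c,g},{e,g},{b,c,g}}
  W246: {{a,e},{a,e,f}} {{c,e},{c,e,f}}
  W256: {{e,g}}
  W456: {{c,g},{b,c,g}}
  W1246: {{a,e},{a,e,f}} {{c,e},{c,e,f}}
  W1256: {{e,g}}
  W1456: {{c,g},{b,c,g}}
C dims 7,17,14,4; δ0: rk 6, SNF 1^6; δ1: rk 10, SNF 1^10; δ2: rk 4, SNF 1^4
Ȟ^0 = (7 − 6) − 0 = 1, so Ȟ^0 ≅ Z
Ȟ^1 = (17 − 10) − 6 = 1, so Ȟ^1 ≅ Z
Ȟ^2 = (14 − 4) − 10 = 0, so Ȟ^2 ≅ 0

Ȟ^0(U;F) ≅ Z, Ȟ^1(U;F) ≅ Z and Ȟ^2(U;F) ≅ 0
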